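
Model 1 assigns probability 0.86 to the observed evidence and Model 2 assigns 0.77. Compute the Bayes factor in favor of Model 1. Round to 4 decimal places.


BF = P(data|M1) / P(data|M2)
= 0.86 / 0.77 = 1.1169

1.1169


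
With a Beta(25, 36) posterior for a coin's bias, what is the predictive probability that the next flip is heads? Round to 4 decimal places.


The predictive probability equals the posterior mean.
P(next = heads) = alpha / (alpha + beta)
= 25 / 61 = 0.4098

0.4098


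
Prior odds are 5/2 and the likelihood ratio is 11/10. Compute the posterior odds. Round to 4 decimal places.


Posterior odds = prior odds * likelihood ratio
= (5/2) * (11/10)
= 55 / 20
= 2.75

2.75


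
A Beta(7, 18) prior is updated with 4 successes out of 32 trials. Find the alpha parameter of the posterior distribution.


In the Beta-Binomial conjugate update:
alpha_post = alpha_prior + successes
= 7 + 4
= 11

11


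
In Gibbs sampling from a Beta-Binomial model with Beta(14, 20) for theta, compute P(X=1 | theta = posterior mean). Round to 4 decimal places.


Posterior mean = alpha/(alpha+beta) = 14/34 = 0.4118
P(X=1|theta=mean) = theta = 0.4118

0.4118


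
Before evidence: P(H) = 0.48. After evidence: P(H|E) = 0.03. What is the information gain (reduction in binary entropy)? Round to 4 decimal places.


Prior entropy = 0.9988
Posterior entropy = 0.1944
Information gain = 0.9988 - 0.1944 = 0.8045

0.8045


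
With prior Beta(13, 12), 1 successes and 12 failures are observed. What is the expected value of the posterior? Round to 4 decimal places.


Posterior = Beta(14, 24)
E[theta] = alpha/(alpha+beta)
= 14/38 = 0.3684

0.3684


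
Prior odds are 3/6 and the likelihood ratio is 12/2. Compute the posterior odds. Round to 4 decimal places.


Posterior odds = prior odds * likelihood ratio
= (3/6) * (12/2)
= 36 / 12
= 3.0

3.0


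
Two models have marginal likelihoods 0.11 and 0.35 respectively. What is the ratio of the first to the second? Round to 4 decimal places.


Evidence ratio = 0.11 / 0.35
= 0.3143

0.3143


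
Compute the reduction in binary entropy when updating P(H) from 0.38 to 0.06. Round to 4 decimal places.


H_before = -p*log2(p) - (1-p)*log2(1-p) for p=0.38: 0.958
H_after for p=0.06: 0.3274
Reduction = 0.958 - 0.3274 = 0.6306

0.6306


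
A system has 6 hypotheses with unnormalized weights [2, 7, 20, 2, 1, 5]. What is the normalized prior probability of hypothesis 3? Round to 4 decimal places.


The normalized prior is the weight divided by the total.
Total weight = 37
P(H3) = 20 / 37 = 0.5405

0.5405


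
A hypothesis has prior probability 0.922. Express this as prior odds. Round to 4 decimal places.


Odds = P(H) / P(not H) = 0.922 / 0.078
= 11.8205

11.8205


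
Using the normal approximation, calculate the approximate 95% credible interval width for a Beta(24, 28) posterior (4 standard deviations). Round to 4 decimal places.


Var(Beta) = 24*28/(52^2 * 53) = 0.0047
SD = 0.0685
Width ~ 4*SD = 0.2739

0.2739


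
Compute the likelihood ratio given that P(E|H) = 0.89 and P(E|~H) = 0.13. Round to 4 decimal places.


LR = P(E|H) / P(E|~H)
= 0.89 / 0.13 = 6.8462

6.8462


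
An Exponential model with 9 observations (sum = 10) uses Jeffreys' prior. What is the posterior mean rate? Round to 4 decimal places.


Posterior Gamma(9, 10)
E[lambda] = 9/10 = 0.9

0.9


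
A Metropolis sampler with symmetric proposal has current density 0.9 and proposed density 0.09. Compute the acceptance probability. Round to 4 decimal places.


For symmetric proposals, acceptance = min(1, pi(x*)/pi(x))
= min(1, 0.09/0.9)
= min(1, 0.1) = 0.1

0.1


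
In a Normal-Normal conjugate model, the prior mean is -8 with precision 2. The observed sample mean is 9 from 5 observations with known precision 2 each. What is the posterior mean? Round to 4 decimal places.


Posterior precision = tau0 + n*tau = 2 + 5*2 = 12
Posterior mean = (tau0*mu0 + n*tau*xbar) / posterior_precision
= (2*-8 + 5*2*9) / 12
= 74 / 12 = 6.1667

6.1667


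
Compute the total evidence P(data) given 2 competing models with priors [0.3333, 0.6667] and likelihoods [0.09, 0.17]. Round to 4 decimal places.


Marginal likelihood = sum P(model_i) * P(data|model_i)
Model 1: 0.3333 * 0.09 = 0.03
Model 2: 0.6667 * 0.17 = 0.1133
Total = 0.1433

0.1433


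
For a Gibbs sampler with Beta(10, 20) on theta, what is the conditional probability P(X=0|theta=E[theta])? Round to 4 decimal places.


E[theta] = 10/(10+20) = 0.3333
P(X=0|theta) = 1 - theta = 0.6667

0.6667


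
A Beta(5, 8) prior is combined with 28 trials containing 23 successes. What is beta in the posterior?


In conjugate updating:
beta_posterior = beta_prior + (n - k)
= 8 + (28 - 23)
= 8 + 5 = 13

13


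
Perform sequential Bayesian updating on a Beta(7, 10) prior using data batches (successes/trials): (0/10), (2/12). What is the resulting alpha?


Accumulate successes: 2
Posterior alpha = prior alpha + sum of successes
= 7 + 2 = 9

9


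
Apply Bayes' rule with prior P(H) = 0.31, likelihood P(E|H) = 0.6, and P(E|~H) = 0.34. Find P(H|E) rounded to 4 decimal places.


Step 1: Compute marginal P(E) = P(E|H)P(H) + P(E|~H)P(~H)
= 0.6*0.31 + 0.34*0.69 = 0.4206
Step 2: P(H|E) = P(E|H)P(H)/P(E) = 0.186/0.4206
= 0.4422

0.4422


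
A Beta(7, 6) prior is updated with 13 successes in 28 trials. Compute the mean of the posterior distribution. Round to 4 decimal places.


After update: Beta(20, 21)
Mean = 20 / (20 + 21) = 20 / 41
= 0.4878

0.4878


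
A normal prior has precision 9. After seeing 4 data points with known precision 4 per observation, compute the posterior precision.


In the conjugate normal model, precisions add:
tau_posterior = tau_prior + n * tau_data
= 9 + 4*4 = 25

25


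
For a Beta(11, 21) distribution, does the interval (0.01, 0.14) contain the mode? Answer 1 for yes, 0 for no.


Mode of Beta(a,b) = (a-1)/(a+b-2)
= (11-1)/(11+21-2) = 0.3333
Check: 0.01 <= 0.3333 <= 0.14?
Result: 0

0


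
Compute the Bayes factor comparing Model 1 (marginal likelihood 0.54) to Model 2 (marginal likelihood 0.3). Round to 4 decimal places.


BF12 = marginal likelihood of M1 / marginal likelihood of M2
= 0.54/0.3
= 1.8

1.8


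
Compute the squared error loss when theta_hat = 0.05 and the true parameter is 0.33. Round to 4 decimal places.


L = (theta_hat - theta_true)^2
= (0.05 - 0.33)^2
= -0.28^2 = 0.0784

0.0784


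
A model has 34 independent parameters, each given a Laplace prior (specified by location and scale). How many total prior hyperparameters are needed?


Each Laplace prior needs 2 hyperparameters (location and scale).
Total = 2 * 34 = 68

68


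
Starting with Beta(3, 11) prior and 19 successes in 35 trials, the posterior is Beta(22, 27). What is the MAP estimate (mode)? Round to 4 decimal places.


The mode of Beta(a, b) when a > 1 and b > 1 is (a-1)/(a+b-2)
= (22 - 1) / (22 + 27 - 2)
= 21 / 47
= 0.4468

0.4468


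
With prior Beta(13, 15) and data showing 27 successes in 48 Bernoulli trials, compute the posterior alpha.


Conjugate update: alpha_posterior = alpha_prior + k
= 13 + 27 = 40

40


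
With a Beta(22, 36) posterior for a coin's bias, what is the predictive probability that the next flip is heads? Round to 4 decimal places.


The predictive probability equals the posterior mean.
P(next = heads) = alpha / (alpha + beta)
= 22 / 58 = 0.3793

0.3793


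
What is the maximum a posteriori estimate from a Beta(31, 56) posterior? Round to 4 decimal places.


The MAP estimate equals the mode of the distribution.
Mode of Beta(a,b) = (a-1)/(a+b-2)
= 30/85
= 0.3529

0.3529


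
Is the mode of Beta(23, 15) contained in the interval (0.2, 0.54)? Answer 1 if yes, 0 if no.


Mode = (a-1)/(a+b-2) = 22/36 = 0.6111
Interval: (0.2, 0.54)
Contains mode? 0

0


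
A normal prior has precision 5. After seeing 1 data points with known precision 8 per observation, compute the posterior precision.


In the conjugate normal model, precisions add:
tau_posterior = tau_prior + n * tau_data
= 5 + 1*8 = 13

13


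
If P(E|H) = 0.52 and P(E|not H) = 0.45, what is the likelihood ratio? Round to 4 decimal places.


Likelihood ratio = P(E|H) / P(E|not H)
= 0.52 / 0.45
= 1.1556

1.1556


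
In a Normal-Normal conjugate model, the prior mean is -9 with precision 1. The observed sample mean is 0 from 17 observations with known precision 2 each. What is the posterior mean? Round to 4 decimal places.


Posterior precision = tau0 + n*tau = 1 + 17*2 = 35
Posterior mean = (tau0*mu0 + n*tau*xbar) / posterior_precision
= (1*-9 + 17*2*0) / 35
= -9 / 35 = -0.2571

-0.2571


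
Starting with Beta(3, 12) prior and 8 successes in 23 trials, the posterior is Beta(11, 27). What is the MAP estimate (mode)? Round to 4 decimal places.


The mode of Beta(a, b) when a > 1 and b > 1 is (a-1)/(a+b-2)
= (11 - 1) / (11 + 27 - 2)
= 10 / 36
= 0.2778

0.2778


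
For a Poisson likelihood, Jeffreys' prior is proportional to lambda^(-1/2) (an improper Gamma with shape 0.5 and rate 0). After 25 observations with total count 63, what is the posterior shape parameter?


Jeffreys' prior for Poisson is proportional to lambda^(-1/2).
Posterior is Gamma(0.5 + S, 0 + n) = Gamma(0.5 + 63, 25).
Posterior shape = 0.5 + S = 0.5 + 63 = 63.5

63.5


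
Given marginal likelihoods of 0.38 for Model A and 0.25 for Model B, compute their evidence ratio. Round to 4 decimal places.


Ratio = ML(A) / ML(B) = 0.38/0.25
= 1.52

1.52


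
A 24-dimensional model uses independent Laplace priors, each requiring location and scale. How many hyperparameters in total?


Per parameter: 2 (location and scale).
Total = 24 * 2 = 48

48


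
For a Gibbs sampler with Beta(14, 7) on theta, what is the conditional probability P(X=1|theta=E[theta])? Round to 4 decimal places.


E[theta] = 14/(14+7) = 0.6667
P(X=1|theta) = theta = 0.6667

0.6667


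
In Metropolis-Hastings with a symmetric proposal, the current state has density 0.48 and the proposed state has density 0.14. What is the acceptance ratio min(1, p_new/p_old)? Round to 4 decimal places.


Ratio = p_new / p_old = 0.14 / 0.48 = 0.2917
Acceptance = min(1, 0.2917) = 0.2917

0.2917


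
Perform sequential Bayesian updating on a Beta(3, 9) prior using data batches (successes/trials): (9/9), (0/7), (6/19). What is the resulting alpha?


Accumulate successes: 15
Posterior alpha = prior alpha + sum of successes
= 3 + 15 = 18

18


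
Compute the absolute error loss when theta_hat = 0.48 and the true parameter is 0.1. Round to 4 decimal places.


L = |theta_hat - theta_true|
= |0.48 - 0.1| = 0.38

0.38


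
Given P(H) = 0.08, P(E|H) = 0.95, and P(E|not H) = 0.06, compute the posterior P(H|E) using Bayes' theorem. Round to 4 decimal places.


By Bayes' theorem: P(H|E) = P(E|H)*P(H) / P(E)
P(E) = P(E|H)*P(H) + P(E|not H)*P(not H)
P(E) = 0.95*0.08 + 0.06*0.92 = 0.1312
P(H|E) = 0.95*0.08 / 0.1312 = 0.5793

0.5793


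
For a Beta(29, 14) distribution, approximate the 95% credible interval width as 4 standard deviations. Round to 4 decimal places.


Variance of Beta(a,b) = ab / ((a+b)^2 * (a+b+1))
= 29*14 / ((43)^2 * 44)
= 0.005
SD = sqrt(0.005) = 0.0706
Width = 4 * SD = 0.2826

0.2826


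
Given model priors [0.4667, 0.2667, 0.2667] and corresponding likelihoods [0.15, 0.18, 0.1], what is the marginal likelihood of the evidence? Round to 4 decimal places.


P(E) = sum_i P(M_i) P(E|M_i)
= 0.07 + 0.048 + 0.0267
= 0.1447

0.1447


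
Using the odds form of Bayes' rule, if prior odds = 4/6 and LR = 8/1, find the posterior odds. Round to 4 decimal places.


Bayes' rule in odds form: posterior odds = prior odds * LR
= (4 * 8) / (6 * 1)
= 32/6 = 5.3333

5.3333


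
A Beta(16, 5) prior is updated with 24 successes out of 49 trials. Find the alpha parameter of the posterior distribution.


In the Beta-Binomial conjugate update:
alpha_post = alpha_prior + successes
= 16 + 24
= 40

40


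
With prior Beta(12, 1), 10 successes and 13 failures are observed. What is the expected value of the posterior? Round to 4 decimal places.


Posterior = Beta(22, 14)
E[theta] = alpha/(alpha+beta)
= 22/36 = 0.6111

0.6111


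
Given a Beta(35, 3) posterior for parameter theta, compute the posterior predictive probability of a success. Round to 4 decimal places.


For a Beta-Bernoulli model, the predictive probability is the mean:
P(success) = 35/(35+3) = 35/38 = 0.9211

0.9211


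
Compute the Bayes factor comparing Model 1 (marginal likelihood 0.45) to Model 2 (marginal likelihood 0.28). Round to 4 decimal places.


BF12 = marginal likelihood of M1 / marginal likelihood of M2
= 0.45/0.28
= 1.6071

1.6071


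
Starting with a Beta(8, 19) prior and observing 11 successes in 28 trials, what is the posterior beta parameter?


Posterior beta = prior beta + failures
Failures = 28 - 11 = 17
beta_post = 19 + 17 = 36

36


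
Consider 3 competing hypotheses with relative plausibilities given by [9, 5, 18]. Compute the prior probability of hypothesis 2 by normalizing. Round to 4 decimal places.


Sum of weights = 9 + 5 + 18 = 32
Normalized prior for H2 = 5 / 32
= 0.1562

0.1562


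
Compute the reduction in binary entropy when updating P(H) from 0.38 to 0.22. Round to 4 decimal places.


H_before = -p*log2(p) - (1-p)*log2(1-p) for p=0.38: 0.958
H_after for p=0.22: 0.7602
Reduction = 0.958 - 0.7602 = 0.1979

0.1979


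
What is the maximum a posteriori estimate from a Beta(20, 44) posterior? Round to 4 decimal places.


The MAP estimate equals the mode of the distribution.
Mode of Beta(a,b) = (a-1)/(a+b-2)
= 19/62
= 0.3065

0.3065


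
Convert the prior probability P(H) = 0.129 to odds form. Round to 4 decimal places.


P(not H) = 1 - 0.129 = 0.871
Odds = 0.129 / 0.871 = 0.1481

0.1481


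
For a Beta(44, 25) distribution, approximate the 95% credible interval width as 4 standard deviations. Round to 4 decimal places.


Variance of Beta(a,b) = ab / ((a+b)^2 * (a+b+1))
= 44*25 / ((69)^2 * 70)
= 0.0033
SD = sqrt(0.0033) = 0.0575
Width = 4 * SD = 0.2298

0.2298


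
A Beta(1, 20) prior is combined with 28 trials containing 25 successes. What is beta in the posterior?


In conjugate updating:
beta_posterior = beta_prior + (n - k)
= 20 + (28 - 25)
= 20 + 3 = 23

23


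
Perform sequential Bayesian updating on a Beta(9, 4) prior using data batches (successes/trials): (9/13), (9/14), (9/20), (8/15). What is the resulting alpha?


Accumulate successes: 35
Posterior alpha = prior alpha + sum of successes
= 9 + 35 = 44

44


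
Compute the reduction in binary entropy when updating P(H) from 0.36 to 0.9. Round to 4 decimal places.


H_before = -p*log2(p) - (1-p)*log2(1-p) for p=0.36: 0.9427
H_after for p=0.9: 0.469
Reduction = 0.9427 - 0.469 = 0.4737

0.4737


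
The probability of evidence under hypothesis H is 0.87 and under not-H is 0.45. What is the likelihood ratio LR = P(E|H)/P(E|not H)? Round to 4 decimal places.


LR = 0.87 / 0.45
= 1.9333

1.9333


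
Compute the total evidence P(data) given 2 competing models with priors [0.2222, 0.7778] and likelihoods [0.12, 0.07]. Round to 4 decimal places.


Marginal likelihood = sum P(model_i) * P(data|model_i)
Model 1: 0.2222 * 0.12 = 0.0267
Model 2: 0.7778 * 0.07 = 0.0544
Total = 0.0811

0.0811


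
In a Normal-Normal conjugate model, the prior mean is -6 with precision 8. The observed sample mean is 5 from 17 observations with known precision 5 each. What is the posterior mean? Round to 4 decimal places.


Posterior precision = tau0 + n*tau = 8 + 17*5 = 93
Posterior mean = (tau0*mu0 + n*tau*xbar) / posterior_precision
= (8*-6 + 17*5*5) / 93
= 377 / 93 = 4.0538

4.0538


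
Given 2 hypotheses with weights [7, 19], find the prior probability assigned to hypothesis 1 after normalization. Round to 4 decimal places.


To normalize, divide each weight by the sum of all weights.
Sum = 26
Prior(H1) = 7/26 = 0.2692

0.2692


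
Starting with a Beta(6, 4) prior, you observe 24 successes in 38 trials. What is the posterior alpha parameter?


For a Beta-Binomial conjugate model:
Posterior alpha = prior alpha + number of successes
= 6 + 24 = 30

30


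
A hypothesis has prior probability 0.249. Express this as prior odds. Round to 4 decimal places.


Odds = P(H) / P(not H) = 0.249 / 0.751
= 0.3316

0.3316


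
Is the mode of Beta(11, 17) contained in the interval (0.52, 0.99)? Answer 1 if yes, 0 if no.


Mode = (a-1)/(a+b-2) = 10/26 = 0.3846
Interval: (0.52, 0.99)
Contains mode? 0

0


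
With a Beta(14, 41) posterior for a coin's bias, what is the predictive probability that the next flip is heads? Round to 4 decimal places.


The predictive probability equals the posterior mean.
P(next = heads) = alpha / (alpha + beta)
= 14 / 55 = 0.2545

0.2545


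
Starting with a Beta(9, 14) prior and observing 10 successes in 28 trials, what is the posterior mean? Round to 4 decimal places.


Posterior parameters: alpha = 9 + 10 = 19
beta = 14 + 18 = 32
Posterior mean = alpha / (alpha + beta) = 19 / 51
= 0.3725

0.3725


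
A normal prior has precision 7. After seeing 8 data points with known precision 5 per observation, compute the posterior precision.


In the conjugate normal model, precisions add:
tau_posterior = tau_prior + n * tau_data
= 7 + 8*5 = 47

47


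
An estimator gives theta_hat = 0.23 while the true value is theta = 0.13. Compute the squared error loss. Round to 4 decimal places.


The squared error loss is (theta_hat - theta)^2
= (0.23 - 0.13)^2
= (0.1)^2 = 0.01

0.01


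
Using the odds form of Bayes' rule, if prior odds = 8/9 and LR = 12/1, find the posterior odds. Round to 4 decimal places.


Bayes' rule in odds form: posterior odds = prior odds * LR
= (8 * 12) / (9 * 1)
= 96/9 = 10.6667

10.6667


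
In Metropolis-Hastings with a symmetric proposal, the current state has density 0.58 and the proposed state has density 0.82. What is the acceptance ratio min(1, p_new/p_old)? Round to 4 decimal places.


Ratio = p_new / p_old = 0.82 / 0.58 = 1.4138
Acceptance = min(1, 1.4138) = 1.0

1.0


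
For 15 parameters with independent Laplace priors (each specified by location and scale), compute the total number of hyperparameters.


A Laplace prior has 2 hyperparameters per parameter.
Total = 15 * 2 = 30

30


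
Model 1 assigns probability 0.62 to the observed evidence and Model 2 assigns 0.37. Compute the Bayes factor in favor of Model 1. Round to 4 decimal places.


BF = P(data|M1) / P(data|M2)
= 0.62 / 0.37 = 1.6757

1.6757


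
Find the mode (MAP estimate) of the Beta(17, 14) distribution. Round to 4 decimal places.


For Beta(a,b) with a,b > 1:
Mode = (a-1)/(a+b-2) = (17-1)/(31-2)
= 16/29 = 0.5517

0.5517


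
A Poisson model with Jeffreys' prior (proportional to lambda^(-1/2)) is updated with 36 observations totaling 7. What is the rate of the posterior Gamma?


Posterior = Gamma(0.5 + S, n)
= Gamma(0.5 + 7, 36)
Posterior rate = 0 + n = 36

36.0


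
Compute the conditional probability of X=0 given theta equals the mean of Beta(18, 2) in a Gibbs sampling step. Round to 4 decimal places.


Mean of Beta(18, 2) = 0.9
P(X=0 | theta=0.9) = 0.1

0.1


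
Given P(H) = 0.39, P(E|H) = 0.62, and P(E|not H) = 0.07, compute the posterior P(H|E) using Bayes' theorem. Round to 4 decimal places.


By Bayes' theorem: P(H|E) = P(E|H)*P(H) / P(E)
P(E) = P(E|H)*P(H) + P(E|not H)*P(not H)
P(E) = 0.62*0.39 + 0.07*0.61 = 0.2845
P(H|E) = 0.62*0.39 / 0.2845 = 0.8499

0.8499


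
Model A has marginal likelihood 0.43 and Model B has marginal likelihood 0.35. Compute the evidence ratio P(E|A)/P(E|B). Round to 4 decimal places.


Evidence ratio = P(E|A) / P(E|B)
= 0.43 / 0.35
= 1.2286

1.2286


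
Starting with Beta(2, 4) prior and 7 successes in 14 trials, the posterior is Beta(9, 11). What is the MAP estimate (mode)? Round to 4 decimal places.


The mode of Beta(a, b) when a > 1 and b > 1 is (a-1)/(a+b-2)
= (9 - 1) / (9 + 11 - 2)
= 8 / 18
= 0.4444

0.4444


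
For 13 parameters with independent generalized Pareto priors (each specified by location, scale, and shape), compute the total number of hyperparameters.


A generalized Pareto prior has 3 hyperparameters per parameter.
Total = 13 * 3 = 39

39


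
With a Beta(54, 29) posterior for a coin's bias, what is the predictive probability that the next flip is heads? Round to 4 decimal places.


The predictive probability equals the posterior mean.
P(next = heads) = alpha / (alpha + beta)
= 54 / 83 = 0.6506

0.6506


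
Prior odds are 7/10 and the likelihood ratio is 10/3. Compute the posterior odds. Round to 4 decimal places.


Posterior odds = prior odds * likelihood ratio
= (7/10) * (10/3)
= 70 / 30
= 2.3333

2.3333


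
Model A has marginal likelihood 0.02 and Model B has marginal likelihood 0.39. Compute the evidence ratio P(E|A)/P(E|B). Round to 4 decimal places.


Evidence ratio = P(E|A) / P(E|B)
= 0.02 / 0.39
= 0.0513

0.0513


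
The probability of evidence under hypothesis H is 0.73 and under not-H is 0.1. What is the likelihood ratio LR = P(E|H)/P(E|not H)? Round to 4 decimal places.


LR = 0.73 / 0.1
= 7.3

7.3


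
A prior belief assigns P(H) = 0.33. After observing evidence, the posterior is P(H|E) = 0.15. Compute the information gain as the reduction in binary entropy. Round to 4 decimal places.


H(prior) = -0.33*log2(0.33) - 0.67*log2(0.67)
= 0.9149
H(post) = -0.15*log2(0.15) - 0.85*log2(0.85)
= 0.6098
IG = 0.9149 - 0.6098 = 0.3051

0.3051


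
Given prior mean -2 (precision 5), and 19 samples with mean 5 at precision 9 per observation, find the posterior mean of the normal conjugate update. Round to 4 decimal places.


The posterior mean is a precision-weighted average of prior and data.
Post. prec. = 5 + 171 = 176
Post. mean = (-10 + 855)/176 = 845/176 = 4.8011

4.8011


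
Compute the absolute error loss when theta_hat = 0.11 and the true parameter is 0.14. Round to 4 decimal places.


L = |theta_hat - theta_true|
= |0.11 - 0.14| = 0.03

0.03


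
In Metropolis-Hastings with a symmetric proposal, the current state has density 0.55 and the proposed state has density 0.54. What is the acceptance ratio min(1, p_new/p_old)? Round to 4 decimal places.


Ratio = p_new / p_old = 0.54 / 0.55 = 0.9818
Acceptance = min(1, 0.9818) = 0.9818

0.9818


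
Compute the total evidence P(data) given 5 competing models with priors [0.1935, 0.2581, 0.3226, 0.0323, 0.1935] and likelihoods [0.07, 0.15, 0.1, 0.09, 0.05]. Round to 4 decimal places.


Marginal likelihood = sum P(model_i) * P(data|model_i)
Model 1: 0.1935 * 0.07 = 0.0135
Model 2: 0.2581 * 0.15 = 0.0387
Model 3: 0.3226 * 0.1 = 0.0323
Model 4: 0.0323 * 0.09 = 0.0029
Model 5: 0.1935 * 0.05 = 0.0097
Total = 0.0971

0.0971


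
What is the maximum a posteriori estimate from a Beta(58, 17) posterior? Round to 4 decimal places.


The MAP estimate equals the mode of the distribution.
Mode of Beta(a,b) = (a-1)/(a+b-2)
= 57/73
= 0.7808

0.7808


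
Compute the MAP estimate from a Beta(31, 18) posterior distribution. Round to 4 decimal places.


MAP = mode of Beta distribution
= (alpha - 1)/(alpha + beta - 2)
= (31-1)/(31+18-2)
= 30/47 = 0.6383

0.6383


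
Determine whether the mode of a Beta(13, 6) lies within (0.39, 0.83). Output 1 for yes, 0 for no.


First find the mode: (a-1)/(a+b-2) = 0.7059
Is 0.7059 in (0.39, 0.83)? 1

1


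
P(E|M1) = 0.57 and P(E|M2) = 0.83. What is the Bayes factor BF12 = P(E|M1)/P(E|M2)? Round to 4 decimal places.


Bayes factor BF12 = P(E|M1) / P(E|M2)
= 0.57 / 0.83
= 0.6867

0.6867


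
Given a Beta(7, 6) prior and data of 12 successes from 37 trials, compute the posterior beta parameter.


Number of failures = 37 - 12 = 25
Posterior beta = 6 + 25 = 31

31


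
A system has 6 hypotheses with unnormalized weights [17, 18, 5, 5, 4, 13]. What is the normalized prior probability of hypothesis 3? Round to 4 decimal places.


The normalized prior is the weight divided by the total.
Total weight = 62
P(H3) = 5 / 62 = 0.0806

0.0806


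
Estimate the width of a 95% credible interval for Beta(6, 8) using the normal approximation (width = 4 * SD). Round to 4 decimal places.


For Beta(a,b): Var = ab/((a+b)^2(a+b+1))
Var = 0.0163, SD = 0.1278
Approximate 95% CI width = 4 * 0.1278 = 0.5111

0.5111


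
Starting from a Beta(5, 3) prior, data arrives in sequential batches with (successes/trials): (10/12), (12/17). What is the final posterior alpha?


In sequential Bayesian updating, we sum all successes.
Total successes = 22
Final alpha = 5 + 22 = 27

27


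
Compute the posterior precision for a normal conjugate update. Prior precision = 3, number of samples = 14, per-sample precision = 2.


tau_post = tau_0 + n * tau
= 3 + 14 * 2 = 31

31


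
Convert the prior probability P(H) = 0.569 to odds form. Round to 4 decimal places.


P(not H) = 1 - 0.569 = 0.431
Odds = 0.569 / 0.431 = 1.3202

1.3202


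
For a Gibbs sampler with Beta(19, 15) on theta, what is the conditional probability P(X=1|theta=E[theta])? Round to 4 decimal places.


E[theta] = 19/(19+15) = 0.5588
P(X=1|theta) = theta = 0.5588

0.5588


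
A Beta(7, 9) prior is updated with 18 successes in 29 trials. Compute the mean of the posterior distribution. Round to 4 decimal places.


After update: Beta(25, 20)
Mean = 25 / (25 + 20) = 25 / 45
= 0.5556

0.5556


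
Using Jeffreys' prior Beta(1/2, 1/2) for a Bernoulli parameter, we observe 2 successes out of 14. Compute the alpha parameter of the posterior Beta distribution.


Conjugate update: Beta(0.5 + k, 0.5 + n - k).
k = 2, n - k = 12
Posterior alpha = 0.5 + k = 0.5 + 2 = 2.5

2.5


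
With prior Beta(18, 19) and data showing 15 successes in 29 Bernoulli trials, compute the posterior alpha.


Conjugate update: alpha_posterior = alpha_prior + k
= 18 + 15 = 33

33


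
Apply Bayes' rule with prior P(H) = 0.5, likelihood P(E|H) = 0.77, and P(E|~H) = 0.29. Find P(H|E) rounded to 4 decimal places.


Step 1: Compute marginal P(E) = P(E|H)P(H) + P(E|~H)P(~H)
= 0.77*0.5 + 0.29*0.5 = 0.53
Step 2: P(H|E) = P(E|H)P(H)/P(E) = 0.385/0.53
= 0.7264

0.7264


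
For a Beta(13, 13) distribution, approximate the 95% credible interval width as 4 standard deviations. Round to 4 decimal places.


Variance of Beta(a,b) = ab / ((a+b)^2 * (a+b+1))
= 13*13 / ((26)^2 * 27)
= 0.0093
SD = sqrt(0.0093) = 0.0962
Width = 4 * SD = 0.3849

0.3849


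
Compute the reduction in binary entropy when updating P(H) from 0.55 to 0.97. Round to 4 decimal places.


H_before = -p*log2(p) - (1-p)*log2(1-p) for p=0.55: 0.9928
H_after for p=0.97: 0.1944
Reduction = 0.9928 - 0.1944 = 0.7984

0.7984


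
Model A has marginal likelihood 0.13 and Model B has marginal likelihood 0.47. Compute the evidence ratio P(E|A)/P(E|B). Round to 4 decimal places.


Evidence ratio = P(E|A) / P(E|B)
= 0.13 / 0.47
= 0.2766

0.2766


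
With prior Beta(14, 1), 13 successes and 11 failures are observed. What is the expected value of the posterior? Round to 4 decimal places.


Posterior = Beta(27, 12)
E[theta] = alpha/(alpha+beta)
= 27/39 = 0.6923

0.6923


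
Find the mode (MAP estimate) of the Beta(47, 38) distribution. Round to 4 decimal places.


For Beta(a,b) with a,b > 1:
Mode = (a-1)/(a+b-2) = (47-1)/(85-2)
= 46/83 = 0.5542

0.5542


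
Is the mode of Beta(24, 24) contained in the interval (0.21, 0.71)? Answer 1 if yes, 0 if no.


Mode = (a-1)/(a+b-2) = 23/46 = 0.5
Interval: (0.21, 0.71)
Contains mode? 1

1


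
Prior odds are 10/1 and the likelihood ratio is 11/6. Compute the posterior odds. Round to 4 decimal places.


Posterior odds = prior odds * likelihood ratio
= (10/1) * (11/6)
= 110 / 6
= 18.3333

18.3333


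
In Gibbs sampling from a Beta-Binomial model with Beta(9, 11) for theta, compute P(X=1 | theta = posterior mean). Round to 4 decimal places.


Posterior mean = alpha/(alpha+beta) = 9/20 = 0.45
P(X=1|theta=mean) = theta = 0.45

0.45


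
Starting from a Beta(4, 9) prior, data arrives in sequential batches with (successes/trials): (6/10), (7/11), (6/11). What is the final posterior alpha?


In sequential Bayesian updating, we sum all successes.
Total successes = 19
Final alpha = 4 + 19 = 23

23


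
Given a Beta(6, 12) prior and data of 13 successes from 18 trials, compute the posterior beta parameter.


Number of failures = 18 - 13 = 5
Posterior beta = 12 + 5 = 17

17


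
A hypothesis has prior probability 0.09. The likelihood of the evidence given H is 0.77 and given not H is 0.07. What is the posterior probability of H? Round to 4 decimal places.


Using Bayes' theorem:
P(E) = 0.09 * 0.77 + 0.91 * 0.07
P(E) = 0.133
P(H|E) = (0.09 * 0.77) / 0.133 = 0.5211

0.5211


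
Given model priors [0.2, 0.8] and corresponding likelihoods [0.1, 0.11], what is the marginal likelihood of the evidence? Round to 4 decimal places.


P(E) = sum_i P(M_i) P(E|M_i)
= 0.02 + 0.088
= 0.108

0.108


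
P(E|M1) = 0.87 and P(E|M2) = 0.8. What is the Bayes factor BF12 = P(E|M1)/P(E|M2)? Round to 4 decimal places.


Bayes factor BF12 = P(E|M1) / P(E|M2)
= 0.87 / 0.8
= 1.0875

1.0875


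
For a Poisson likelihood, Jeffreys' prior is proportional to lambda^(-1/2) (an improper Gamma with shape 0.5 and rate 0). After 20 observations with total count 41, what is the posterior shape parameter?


Jeffreys' prior for Poisson is proportional to lambda^(-1/2).
Posterior is Gamma(0.5 + S, 0 + n) = Gamma(0.5 + 41, 20).
Posterior shape = 0.5 + S = 0.5 + 41 = 41.5

41.5


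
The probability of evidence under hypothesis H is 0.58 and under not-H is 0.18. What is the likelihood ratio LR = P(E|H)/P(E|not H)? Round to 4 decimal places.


LR = 0.58 / 0.18
= 3.2222

3.2222


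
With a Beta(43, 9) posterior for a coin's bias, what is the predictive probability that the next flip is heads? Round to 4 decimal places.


The predictive probability equals the posterior mean.
P(next = heads) = alpha / (alpha + beta)
= 43 / 52 = 0.8269

0.8269


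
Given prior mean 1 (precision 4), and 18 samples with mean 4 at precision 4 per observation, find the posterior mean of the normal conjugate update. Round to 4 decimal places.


The posterior mean is a precision-weighted average of prior and data.
Post. prec. = 4 + 72 = 76
Post. mean = (4 + 288)/76 = 292/76 = 3.8421

3.8421


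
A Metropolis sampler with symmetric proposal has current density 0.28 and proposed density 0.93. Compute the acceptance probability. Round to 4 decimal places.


For symmetric proposals, acceptance = min(1, pi(x*)/pi(x))
= min(1, 0.93/0.28)
= min(1, 3.3214) = 1.0

1.0


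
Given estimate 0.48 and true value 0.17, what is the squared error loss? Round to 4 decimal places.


Squared error = (estimate - true)^2
Difference = 0.31
Loss = 0.31^2 = 0.0961

0.0961


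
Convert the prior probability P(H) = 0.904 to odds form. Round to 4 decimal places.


P(not H) = 1 - 0.904 = 0.096
Odds = 0.904 / 0.096 = 9.4167

9.4167


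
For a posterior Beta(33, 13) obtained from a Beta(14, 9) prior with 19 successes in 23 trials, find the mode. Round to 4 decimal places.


Mode = (alpha - 1) / (alpha + beta - 2)
= 32 / 44
= 0.7273

0.7273


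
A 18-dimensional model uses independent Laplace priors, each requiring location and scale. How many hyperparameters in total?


Per parameter: 2 (location and scale).
Total = 18 * 2 = 36

36


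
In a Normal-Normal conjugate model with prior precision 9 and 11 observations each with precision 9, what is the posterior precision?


Posterior precision = prior precision + n * observation precision
= 9 + 11 * 9
= 9 + 99 = 108

108


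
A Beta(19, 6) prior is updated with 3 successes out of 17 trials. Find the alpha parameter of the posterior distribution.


In the Beta-Binomial conjugate update:
alpha_post = alpha_prior + successes
= 19 + 3
= 22

22


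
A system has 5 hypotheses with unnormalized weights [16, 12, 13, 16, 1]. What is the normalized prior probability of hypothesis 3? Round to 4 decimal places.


The normalized prior is the weight divided by the total.
Total weight = 58
P(H3) = 13 / 58 = 0.2241

0.2241


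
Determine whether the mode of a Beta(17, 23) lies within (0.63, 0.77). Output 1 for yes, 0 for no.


First find the mode: (a-1)/(a+b-2) = 0.4211
Is 0.4211 in (0.63, 0.77)? 0

0


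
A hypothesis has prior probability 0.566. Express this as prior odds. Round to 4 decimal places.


Odds = P(H) / P(not H) = 0.566 / 0.434
= 1.3041

1.3041


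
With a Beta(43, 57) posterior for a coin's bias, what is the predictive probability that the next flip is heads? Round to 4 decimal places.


The predictive probability equals the posterior mean.
P(next = heads) = alpha / (alpha + beta)
= 43 / 100 = 0.43

0.43


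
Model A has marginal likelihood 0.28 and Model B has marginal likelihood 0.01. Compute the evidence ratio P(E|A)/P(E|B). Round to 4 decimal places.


Evidence ratio = P(E|A) / P(E|B)
= 0.28 / 0.01
= 28.0

28.0


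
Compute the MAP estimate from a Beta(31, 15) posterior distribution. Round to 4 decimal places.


MAP = mode of Beta distribution
= (alpha - 1)/(alpha + beta - 2)
= (31-1)/(31+15-2)
= 30/44 = 0.6818

0.6818


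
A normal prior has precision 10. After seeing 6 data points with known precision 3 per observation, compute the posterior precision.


In the conjugate normal model, precisions add:
tau_posterior = tau_prior + n * tau_data
= 10 + 6*3 = 28

28


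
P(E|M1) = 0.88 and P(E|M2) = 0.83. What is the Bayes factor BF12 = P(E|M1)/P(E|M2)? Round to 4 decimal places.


Bayes factor BF12 = P(E|M1) / P(E|M2)
= 0.88 / 0.83
= 1.0602

1.0602


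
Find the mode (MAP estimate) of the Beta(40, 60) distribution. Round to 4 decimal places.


For Beta(a,b) with a,b > 1:
Mode = (a-1)/(a+b-2) = (40-1)/(100-2)
= 39/98 = 0.398

0.398


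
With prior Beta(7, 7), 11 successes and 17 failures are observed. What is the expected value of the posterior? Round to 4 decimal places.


Posterior = Beta(18, 24)
E[theta] = alpha/(alpha+beta)
= 18/42 = 0.4286

0.4286


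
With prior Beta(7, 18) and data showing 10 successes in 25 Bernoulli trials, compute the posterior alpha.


Conjugate update: alpha_posterior = alpha_prior + k
= 7 + 10 = 17

17


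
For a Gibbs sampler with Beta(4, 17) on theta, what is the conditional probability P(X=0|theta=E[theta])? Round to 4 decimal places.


E[theta] = 4/(4+17) = 0.1905
P(X=0|theta) = 1 - theta = 0.8095

0.8095


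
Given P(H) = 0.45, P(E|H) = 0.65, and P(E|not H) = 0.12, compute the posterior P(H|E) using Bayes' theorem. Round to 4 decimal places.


By Bayes' theorem: P(H|E) = P(E|H)*P(H) / P(E)
P(E) = P(E|H)*P(H) + P(E|not H)*P(not H)
P(E) = 0.65*0.45 + 0.12*0.55 = 0.3585
P(H|E) = 0.65*0.45 / 0.3585 = 0.8159

0.8159


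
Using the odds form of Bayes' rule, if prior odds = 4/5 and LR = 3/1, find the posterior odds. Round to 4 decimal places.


Bayes' rule in odds form: posterior odds = prior odds * LR
= (4 * 3) / (5 * 1)
= 12/5 = 2.4

2.4


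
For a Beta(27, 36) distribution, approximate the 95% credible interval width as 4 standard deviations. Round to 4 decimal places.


Variance of Beta(a,b) = ab / ((a+b)^2 * (a+b+1))
= 27*36 / ((63)^2 * 64)
= 0.0038
SD = sqrt(0.0038) = 0.0619
Width = 4 * SD = 0.2474

0.2474


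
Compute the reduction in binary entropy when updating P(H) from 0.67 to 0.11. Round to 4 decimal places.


H_before = -p*log2(p) - (1-p)*log2(1-p) for p=0.67: 0.9149
H_after for p=0.11: 0.4999
Reduction = 0.9149 - 0.4999 = 0.415

0.415


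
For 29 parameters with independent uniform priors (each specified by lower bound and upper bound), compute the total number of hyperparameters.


A uniform prior has 2 hyperparameters per parameter.
Total = 29 * 2 = 58

58


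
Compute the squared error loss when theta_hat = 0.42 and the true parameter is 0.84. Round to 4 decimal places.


L = (theta_hat - theta_true)^2
= (0.42 - 0.84)^2
= -0.42^2 = 0.1764

0.1764


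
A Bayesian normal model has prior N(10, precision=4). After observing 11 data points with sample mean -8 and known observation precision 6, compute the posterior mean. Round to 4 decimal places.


Posterior mean = (prior_precision * prior_mean + n * data_precision * data_mean) / (prior_precision + n * data_precision)
Numerator = 4*10 + 11*6*-8 = -488
Denominator = 4 + 11*6 = 70
Posterior mean = -6.9714

-6.9714


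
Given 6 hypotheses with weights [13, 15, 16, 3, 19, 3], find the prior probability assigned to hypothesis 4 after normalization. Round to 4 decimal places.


To normalize, divide each weight by the sum of all weights.
Sum = 69
Prior(H4) = 3/69 = 0.0435

0.0435


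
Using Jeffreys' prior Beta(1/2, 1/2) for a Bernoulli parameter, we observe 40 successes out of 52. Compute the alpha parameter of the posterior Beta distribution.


Conjugate update: Beta(0.5 + k, 0.5 + n - k).
k = 40, n - k = 12
Posterior alpha = 0.5 + k = 0.5 + 40 = 40.5

40.5


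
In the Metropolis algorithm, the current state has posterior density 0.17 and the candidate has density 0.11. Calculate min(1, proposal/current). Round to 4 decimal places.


Ratio = 0.11/0.17 = 0.6471
Acceptance probability = min(1, 0.6471)
= 0.6471

0.6471


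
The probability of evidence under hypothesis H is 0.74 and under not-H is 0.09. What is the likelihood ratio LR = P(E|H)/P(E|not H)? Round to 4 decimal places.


LR = 0.74 / 0.09
= 8.2222

8.2222


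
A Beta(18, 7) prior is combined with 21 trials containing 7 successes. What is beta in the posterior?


In conjugate updating:
beta_posterior = beta_prior + (n - k)
= 7 + (21 - 7)
= 7 + 14 = 21

21


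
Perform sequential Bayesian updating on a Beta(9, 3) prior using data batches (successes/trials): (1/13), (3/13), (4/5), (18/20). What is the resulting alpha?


Accumulate successes: 26
Posterior alpha = prior alpha + sum of successes
= 9 + 26 = 35

35


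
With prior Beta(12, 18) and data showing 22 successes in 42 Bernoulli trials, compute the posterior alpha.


Conjugate update: alpha_posterior = alpha_prior + k
= 12 + 22 = 34

34


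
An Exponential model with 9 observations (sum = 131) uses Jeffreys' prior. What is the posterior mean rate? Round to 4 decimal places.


Posterior Gamma(9, 131)
E[lambda] = 9/131 = 0.0687

0.0687


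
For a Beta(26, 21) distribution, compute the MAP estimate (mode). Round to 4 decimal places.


MAP = mode = (a-1)/(a+b-2)
= (26-1)/(26+21-2)
= 25/45 = 0.5556

0.5556


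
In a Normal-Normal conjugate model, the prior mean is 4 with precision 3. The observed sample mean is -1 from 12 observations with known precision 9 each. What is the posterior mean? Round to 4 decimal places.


Posterior precision = tau0 + n*tau = 3 + 12*9 = 111
Posterior mean = (tau0*mu0 + n*tau*xbar) / posterior_precision
= (3*4 + 12*9*-1) / 111
= -96 / 111 = -0.8649

-0.8649


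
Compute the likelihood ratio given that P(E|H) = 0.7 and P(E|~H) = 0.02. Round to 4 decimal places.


LR = P(E|H) / P(E|~H)
= 0.7 / 0.02 = 35.0

35.0


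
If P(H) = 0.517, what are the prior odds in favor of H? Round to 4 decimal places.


Prior odds = P(H) / (1 - P(H))
= 0.517 / 0.483
= 1.0704

1.0704


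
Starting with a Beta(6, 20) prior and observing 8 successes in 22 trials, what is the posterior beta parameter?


Posterior beta = prior beta + failures
Failures = 22 - 8 = 14
beta_post = 20 + 14 = 34

34


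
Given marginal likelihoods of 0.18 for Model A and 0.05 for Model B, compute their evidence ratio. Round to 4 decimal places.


Ratio = ML(A) / ML(B) = 0.18/0.05
= 3.6

3.6
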